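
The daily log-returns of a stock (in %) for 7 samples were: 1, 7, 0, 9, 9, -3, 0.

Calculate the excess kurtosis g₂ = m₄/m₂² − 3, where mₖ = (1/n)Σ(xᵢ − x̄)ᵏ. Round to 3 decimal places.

x̄ = 3.2857
Σ(xᵢ − x̄)² = 145.4286 ⇒ m₂ = 20.77551
Σ(xᵢ − x̄)⁴ = 4144.2274 ⇒ m₄ = 592.03249
m₂² = 431.62182
g₂ = m₄/m₂² − 3 = 1.37165 − 3 ≈ -1.628

-1.628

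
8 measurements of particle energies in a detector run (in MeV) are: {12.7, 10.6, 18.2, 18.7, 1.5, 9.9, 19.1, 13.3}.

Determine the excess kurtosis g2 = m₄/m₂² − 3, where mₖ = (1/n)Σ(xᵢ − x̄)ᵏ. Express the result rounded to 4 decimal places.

x̄ = 13.0000
Σ(xᵢ − x̄)² = 244.5400 ⇒ m₂ = 30.56750
Σ(xᵢ − x̄)⁴ = 20786.9542 ⇒ m₄ = 2598.36928
m₂² = 934.37206
g2 = m₄/m₂² − 3 = 2.78087 − 3 ≈ -0.2191

-0.2191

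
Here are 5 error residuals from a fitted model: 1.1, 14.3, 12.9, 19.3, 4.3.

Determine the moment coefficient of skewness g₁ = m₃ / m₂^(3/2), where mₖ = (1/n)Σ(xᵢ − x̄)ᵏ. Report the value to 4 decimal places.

x̄ = (1.1 + 14.3 + 12.9 + 19.3 + 4.3) / 5 = 10.3800
deviations (xᵢ − x̄): -9.2800, 3.9200, 2.5200, 8.9200, -6.0800
Σ(xᵢ − x̄)² = 224.3680 ⇒ m₂ = 224.3680/5 = 44.87360
Σ(xᵢ − x̄)³ = -237.9629 ⇒ m₃ = -237.9629/5 = -47.59258
m₂^(3/2) = 44.87360^(1.5) = 300.59820
g₁ = m₃ / m₂^(3/2) = -47.59258 / 300.59820 ≈ -0.1583

-0.1583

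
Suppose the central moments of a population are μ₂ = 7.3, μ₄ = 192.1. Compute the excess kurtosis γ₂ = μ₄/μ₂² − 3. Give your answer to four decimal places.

0.6048

μ₂² = 7.3² = 53.29000
μ₄/μ₂² = 192.1 / 53.29000 = 3.60480
γ₂ = 3.60480 − 3 ≈ 0.6048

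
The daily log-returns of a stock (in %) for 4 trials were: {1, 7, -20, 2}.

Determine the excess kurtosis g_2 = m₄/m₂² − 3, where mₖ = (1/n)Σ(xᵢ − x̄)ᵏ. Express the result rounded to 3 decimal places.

x̄ = -2.5000
Σ(xᵢ − x̄)² = 429.0000 ⇒ m₂ = 107.25000
Σ(xᵢ − x̄)⁴ = 102494.2500 ⇒ m₄ = 25623.56250
m₂² = 11502.56250
g_2 = m₄/m₂² − 3 = 2.22764 − 3 ≈ -0.772

-0.772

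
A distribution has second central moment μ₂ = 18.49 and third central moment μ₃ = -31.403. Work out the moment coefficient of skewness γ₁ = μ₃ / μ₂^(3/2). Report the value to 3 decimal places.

σ = √μ₂ = √18.49 = 4.30000
σ³ = μ₂^(3/2) = 79.50700
γ₁ = μ₃/σ³ = -31.403 / 79.50700 ≈ -0.395

-0.395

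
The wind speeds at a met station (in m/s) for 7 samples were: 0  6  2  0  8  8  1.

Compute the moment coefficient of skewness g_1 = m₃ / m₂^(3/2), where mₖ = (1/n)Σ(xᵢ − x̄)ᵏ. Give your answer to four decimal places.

0.2827

x̄ = (0 + 6 + 2 + 0 + 8 + 8 + 1) / 7 = 3.5714
deviations (xᵢ − x̄): -3.5714, 2.4286, -1.5714, -3.5714, 4.4286, 4.4286, -2.5714
Σ(xᵢ − x̄)² = 79.7143 ⇒ m₂ = 79.7143/7 = 11.38776
Σ(xᵢ − x̄)³ = 76.0408 ⇒ m₃ = 76.0408/7 = 10.86297
m₂^(3/2) = 11.38776^(1.5) = 38.42883
g_1 = m₃ / m₂^(3/2) = 10.86297 / 38.42883 ≈ 0.2827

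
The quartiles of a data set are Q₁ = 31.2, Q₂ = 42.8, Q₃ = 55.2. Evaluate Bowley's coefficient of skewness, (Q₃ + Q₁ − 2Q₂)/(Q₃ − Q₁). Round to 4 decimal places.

0.0333

numerator: Q₃ + Q₁ − 2Q₂ = 55.2 + 31.2 − 2×42.8 = 0.8000
denominator: Q₃ − Q₁ = 55.2 − 31.2 = 24.0000
Bowley skewness = 0.8000 / 24.0000 ≈ 0.0333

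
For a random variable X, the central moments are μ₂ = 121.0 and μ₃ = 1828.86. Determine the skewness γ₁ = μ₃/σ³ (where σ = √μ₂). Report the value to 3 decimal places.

1.374

σ = √μ₂ = √121.0 = 11.00000
σ³ = μ₂^(3/2) = 1331.00000
γ₁ = μ₃/σ³ = 1828.86 / 1331.00000 ≈ 1.374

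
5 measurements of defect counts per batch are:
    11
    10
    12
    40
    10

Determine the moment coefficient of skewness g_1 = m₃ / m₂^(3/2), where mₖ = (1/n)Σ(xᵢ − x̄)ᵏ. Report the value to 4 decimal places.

1.4852

x̄ = (11 + 10 + 12 + 40 + 10) / 5 = 16.6000
deviations (xᵢ − x̄): -5.6000, -6.6000, -4.6000, 23.4000, -6.6000
Σ(xᵢ − x̄)² = 687.2000 ⇒ m₂ = 687.2000/5 = 137.44000
Σ(xᵢ − x̄)³ = 11964.9600 ⇒ m₃ = 11964.9600/5 = 2392.99200
m₂^(3/2) = 137.44000^(1.5) = 1611.27519
g_1 = m₃ / m₂^(3/2) = 2392.99200 / 1611.27519 ≈ 1.4852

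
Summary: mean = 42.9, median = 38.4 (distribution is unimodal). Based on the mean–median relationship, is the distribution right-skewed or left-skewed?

right-skewed

mean − median = 42.9 − 38.4 = 4.5
mean > median ⇒ the longer tail is on the right ⇒ right-skewed (positively skewed).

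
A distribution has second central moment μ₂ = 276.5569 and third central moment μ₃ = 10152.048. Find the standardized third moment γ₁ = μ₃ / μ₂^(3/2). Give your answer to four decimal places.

2.2074

σ = √μ₂ = √276.5569 = 16.63000
σ³ = μ₂^(3/2) = 4599.14125
γ₁ = μ₃/σ³ = 10152.048 / 4599.14125 ≈ 2.2074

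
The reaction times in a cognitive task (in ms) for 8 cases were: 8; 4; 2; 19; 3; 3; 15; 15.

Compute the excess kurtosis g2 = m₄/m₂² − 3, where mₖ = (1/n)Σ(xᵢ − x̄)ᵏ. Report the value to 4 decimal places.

x̄ = 8.6250
Σ(xᵢ − x̄)² = 317.8750 ⇒ m₂ = 39.73438
Σ(xᵢ − x̄)⁴ = 19276.1816 ⇒ m₄ = 2409.52271
m₂² = 1578.82056
g2 = m₄/m₂² − 3 = 1.52615 − 3 ≈ -1.4738

-1.4738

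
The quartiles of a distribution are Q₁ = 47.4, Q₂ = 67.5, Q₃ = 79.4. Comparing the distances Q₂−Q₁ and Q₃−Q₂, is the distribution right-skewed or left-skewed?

left-skewed

Q₂ − Q₁ = 20.1;  Q₃ − Q₂ = 11.9
Q₂ − Q₁ > Q₃ − Q₂ ⇒ the lower half is more spread out ⇒ left-skewed.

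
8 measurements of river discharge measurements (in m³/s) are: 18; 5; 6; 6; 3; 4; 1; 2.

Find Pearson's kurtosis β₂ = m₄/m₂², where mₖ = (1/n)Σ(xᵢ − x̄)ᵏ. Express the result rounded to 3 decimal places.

4.932

x̄ = 5.6250
Σ(xᵢ − x̄)² = 197.8750 ⇒ m₂ = 24.73438
Σ(xᵢ − x̄)⁴ = 24136.9316 ⇒ m₄ = 3017.11646
m₂² = 611.78931
β₂ = m₄/m₂² = 3017.11646 / 611.78931 ≈ 4.932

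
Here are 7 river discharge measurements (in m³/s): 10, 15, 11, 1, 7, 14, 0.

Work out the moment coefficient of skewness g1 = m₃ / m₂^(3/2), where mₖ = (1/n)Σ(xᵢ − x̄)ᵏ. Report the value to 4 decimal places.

x̄ = (10 + 15 + 11 + 1 + 7 + 14 + 0) / 7 = 8.2857
deviations (xᵢ − x̄): 1.7143, 6.7143, 2.7143, -7.2857, -1.2857, 5.7143, -8.2857
Σ(xᵢ − x̄)² = 211.4286 ⇒ m₂ = 211.4286/7 = 30.20408
Σ(xᵢ − x̄)³ = -443.3878 ⇒ m₃ = -443.3878/7 = -63.34111
m₂^(3/2) = 30.20408^(1.5) = 165.99632
g1 = m₃ / m₂^(3/2) = -63.34111 / 165.99632 ≈ -0.3816

-0.3816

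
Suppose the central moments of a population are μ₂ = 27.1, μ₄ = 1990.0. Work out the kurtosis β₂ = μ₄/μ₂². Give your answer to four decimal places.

μ₂² = 27.1² = 734.41000
μ₄/μ₂² = 1990.0 / 734.41000 = 2.70966
β₂ ≈ 2.7097

2.7097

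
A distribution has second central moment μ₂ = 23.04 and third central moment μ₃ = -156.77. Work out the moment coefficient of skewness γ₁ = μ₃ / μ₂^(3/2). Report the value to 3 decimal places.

σ = √μ₂ = √23.04 = 4.80000
σ³ = μ₂^(3/2) = 110.59200
γ₁ = μ₃/σ³ = -156.77 / 110.59200 ≈ -1.418

-1.418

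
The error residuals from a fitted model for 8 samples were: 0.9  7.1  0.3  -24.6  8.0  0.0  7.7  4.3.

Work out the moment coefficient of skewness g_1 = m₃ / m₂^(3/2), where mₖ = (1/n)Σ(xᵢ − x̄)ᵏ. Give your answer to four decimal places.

x̄ = (0.9 + 7.1 + 0.3 - 24.6 + 8.0 + 0.0 + 7.7 + 4.3) / 8 = 0.4625
deviations (xᵢ − x̄): 0.4375, 6.6375, -0.1625, -25.0625, 7.5375, -0.4625, 7.2375, 3.8375
Σ(xᵢ − x̄)² = 796.5388 ⇒ m₂ = 796.5388/8 = 99.56734
Σ(xᵢ − x̄)³ = -14586.2180 ⇒ m₃ = -14586.2180/8 = -1823.27725
m₂^(3/2) = 99.56734^(1.5) = 993.51718
g_1 = m₃ / m₂^(3/2) = -1823.27725 / 993.51718 ≈ -1.8352

-1.8352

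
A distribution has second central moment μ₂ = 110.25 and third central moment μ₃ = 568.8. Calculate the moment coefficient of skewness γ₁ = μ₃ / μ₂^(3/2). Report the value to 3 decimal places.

0.491

σ = √μ₂ = √110.25 = 10.50000
σ³ = μ₂^(3/2) = 1157.62500
γ₁ = μ₃/σ³ = 568.8 / 1157.62500 ≈ 0.491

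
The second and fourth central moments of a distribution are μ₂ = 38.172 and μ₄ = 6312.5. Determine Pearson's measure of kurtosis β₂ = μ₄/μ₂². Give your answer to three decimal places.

μ₂² = 38.172² = 1457.10158
μ₄/μ₂² = 6312.5 / 1457.10158 = 4.33223
β₂ ≈ 4.332

4.332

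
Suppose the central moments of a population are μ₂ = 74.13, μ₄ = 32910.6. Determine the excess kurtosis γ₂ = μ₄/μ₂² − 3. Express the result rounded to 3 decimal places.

μ₂² = 74.13² = 5495.25690
μ₄/μ₂² = 32910.6 / 5495.25690 = 5.98891
γ₂ = 5.98891 − 3 ≈ 2.989

2.989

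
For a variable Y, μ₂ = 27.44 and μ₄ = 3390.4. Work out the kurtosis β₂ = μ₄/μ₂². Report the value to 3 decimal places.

μ₂² = 27.44² = 752.95360
μ₄/μ₂² = 3390.4 / 752.95360 = 4.50280
β₂ ≈ 4.503

4.503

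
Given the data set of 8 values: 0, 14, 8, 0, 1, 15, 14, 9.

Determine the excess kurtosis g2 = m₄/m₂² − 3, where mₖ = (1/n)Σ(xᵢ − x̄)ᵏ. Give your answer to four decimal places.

-1.6519

x̄ = 7.6250
Σ(xᵢ − x̄)² = 297.8750 ⇒ m₂ = 37.23438
Σ(xᵢ − x̄)⁴ = 14952.3066 ⇒ m₄ = 1869.03833
m₂² = 1386.39868
g2 = m₄/m₂² − 3 = 1.34812 − 3 ≈ -1.6519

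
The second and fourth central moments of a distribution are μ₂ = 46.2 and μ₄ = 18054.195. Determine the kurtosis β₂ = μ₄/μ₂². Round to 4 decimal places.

8.4585

μ₂² = 46.2² = 2134.44000
μ₄/μ₂² = 18054.195 / 2134.44000 = 8.45852
β₂ ≈ 8.4585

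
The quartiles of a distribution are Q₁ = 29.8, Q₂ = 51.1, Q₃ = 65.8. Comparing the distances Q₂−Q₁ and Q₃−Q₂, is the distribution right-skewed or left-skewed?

Q₂ − Q₁ = 21.3;  Q₃ − Q₂ = 14.7
Q₂ − Q₁ > Q₃ − Q₂ ⇒ the lower half is more spread out ⇒ left-skewed.

left-skewed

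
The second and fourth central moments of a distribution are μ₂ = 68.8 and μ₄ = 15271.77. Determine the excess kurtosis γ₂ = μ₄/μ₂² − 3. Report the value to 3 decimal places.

μ₂² = 68.8² = 4733.44000
μ₄/μ₂² = 15271.77 / 4733.44000 = 3.22636
γ₂ = 3.22636 − 3 ≈ 0.226

0.226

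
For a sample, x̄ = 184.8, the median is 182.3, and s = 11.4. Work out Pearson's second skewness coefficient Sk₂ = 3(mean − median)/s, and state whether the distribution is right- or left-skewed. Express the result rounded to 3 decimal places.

Sk₂ = 3(184.8 − 182.3) / 11.4 = 3 × 2.5000 / 11.4
    = 7.5000 / 11.4 ≈ 0.658
Sk₂ > 0 ⇒ mean > median ⇒ right-skewed (positive skew).

0.658, right-skewed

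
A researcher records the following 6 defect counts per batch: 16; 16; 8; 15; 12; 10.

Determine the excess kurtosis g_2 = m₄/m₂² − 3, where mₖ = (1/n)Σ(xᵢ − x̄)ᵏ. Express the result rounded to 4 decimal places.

x̄ = 12.8333
Σ(xᵢ − x̄)² = 56.8333 ⇒ m₂ = 9.47222
Σ(xᵢ − x̄)⁴ = 833.8194 ⇒ m₄ = 138.96991
m₂² = 89.72299
g_2 = m₄/m₂² − 3 = 1.54888 − 3 ≈ -1.4511

-1.4511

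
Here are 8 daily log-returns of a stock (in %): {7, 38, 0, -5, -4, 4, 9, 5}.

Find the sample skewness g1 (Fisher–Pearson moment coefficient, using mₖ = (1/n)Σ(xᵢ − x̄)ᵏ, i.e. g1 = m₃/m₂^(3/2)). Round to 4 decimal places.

x̄ = (7 + 38 + 0 - 5 - 4 + 4 + 9 + 5) / 8 = 6.7500
deviations (xᵢ − x̄): 0.2500, 31.2500, -6.7500, -11.7500, -10.7500, -2.7500, 2.2500, -1.7500
Σ(xᵢ − x̄)² = 1291.5000 ⇒ m₂ = 1291.5000/8 = 161.43750
Σ(xᵢ − x̄)³ = 27330.7500 ⇒ m₃ = 27330.7500/8 = 3416.34375
m₂^(3/2) = 161.43750^(1.5) = 2051.19352
g1 = m₃ / m₂^(3/2) = 3416.34375 / 2051.19352 ≈ 1.6655

1.6655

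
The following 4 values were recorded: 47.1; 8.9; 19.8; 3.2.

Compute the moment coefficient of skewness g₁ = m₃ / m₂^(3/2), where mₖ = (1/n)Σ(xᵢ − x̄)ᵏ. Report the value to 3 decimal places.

0.761

x̄ = (47.1 + 8.9 + 19.8 + 3.2) / 4 = 19.7500
deviations (xᵢ − x̄): 27.3500, -10.8500, 0.0500, -16.5500
Σ(xᵢ − x̄)² = 1139.6500 ⇒ m₂ = 1139.6500/4 = 284.91250
Σ(xᵢ − x̄)³ = 14648.0400 ⇒ m₃ = 14648.0400/4 = 3662.01000
m₂^(3/2) = 284.91250^(1.5) = 4809.13817
g₁ = m₃ / m₂^(3/2) = 3662.01000 / 4809.13817 ≈ 0.761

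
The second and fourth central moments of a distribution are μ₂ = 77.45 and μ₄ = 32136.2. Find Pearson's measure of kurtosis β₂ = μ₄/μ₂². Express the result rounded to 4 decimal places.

μ₂² = 77.45² = 5998.50250
μ₄/μ₂² = 32136.2 / 5998.50250 = 5.35737
β₂ ≈ 5.3574

5.3574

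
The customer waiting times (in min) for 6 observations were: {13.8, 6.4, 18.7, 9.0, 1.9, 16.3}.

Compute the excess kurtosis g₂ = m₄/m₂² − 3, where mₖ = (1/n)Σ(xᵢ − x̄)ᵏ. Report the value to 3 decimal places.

x̄ = 11.0167
Σ(xᵢ − x̄)² = 203.1883 ⇒ m₂ = 33.86472
Σ(xᵢ − x̄)⁴ = 11702.8345 ⇒ m₄ = 1950.47241
m₂² = 1146.81941
g₂ = m₄/m₂² − 3 = 1.70077 − 3 ≈ -1.299

-1.299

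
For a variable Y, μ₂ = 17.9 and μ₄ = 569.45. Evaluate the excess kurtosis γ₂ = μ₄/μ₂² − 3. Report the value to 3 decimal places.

μ₂² = 17.9² = 320.41000
μ₄/μ₂² = 569.45 / 320.41000 = 1.77725
γ₂ = 1.77725 − 3 ≈ -1.223

-1.223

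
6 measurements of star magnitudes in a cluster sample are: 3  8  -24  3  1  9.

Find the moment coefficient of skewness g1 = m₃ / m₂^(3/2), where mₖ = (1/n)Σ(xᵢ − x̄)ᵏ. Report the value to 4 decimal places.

x̄ = (3 + 8 - 24 + 3 + 1 + 9) / 6 = 0.0000
deviations (xᵢ − x̄): 3.0000, 8.0000, -24.0000, 3.0000, 1.0000, 9.0000
Σ(xᵢ − x̄)² = 740.0000 ⇒ m₂ = 740.0000/6 = 123.33333
Σ(xᵢ − x̄)³ = -12528.0000 ⇒ m₃ = -12528.0000/6 = -2088.00000
m₂^(3/2) = 123.33333^(1.5) = 1369.68501
g1 = m₃ / m₂^(3/2) = -2088.00000 / 1369.68501 ≈ -1.5244

-1.5244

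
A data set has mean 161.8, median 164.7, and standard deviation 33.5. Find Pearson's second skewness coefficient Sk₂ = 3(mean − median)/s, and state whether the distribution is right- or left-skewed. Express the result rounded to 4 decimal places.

Sk₂ = 3(161.8 − 164.7) / 33.5 = 3 × -2.9000 / 33.5
    = -8.7000 / 33.5 ≈ -0.2597
Sk₂ < 0 ⇒ mean < median ⇒ left-skewed (negative skew).

-0.2597, left-skewed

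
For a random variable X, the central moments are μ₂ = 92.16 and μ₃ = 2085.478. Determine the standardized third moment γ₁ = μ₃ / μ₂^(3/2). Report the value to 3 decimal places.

2.357

σ = √μ₂ = √92.16 = 9.60000
σ³ = μ₂^(3/2) = 884.73600
γ₁ = μ₃/σ³ = 2085.478 / 884.73600 ≈ 2.357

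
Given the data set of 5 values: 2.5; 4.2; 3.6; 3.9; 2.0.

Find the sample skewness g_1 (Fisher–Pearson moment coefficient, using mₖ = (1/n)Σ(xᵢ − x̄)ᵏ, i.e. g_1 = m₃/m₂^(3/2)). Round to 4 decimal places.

-0.3620

x̄ = (2.5 + 4.2 + 3.6 + 3.9 + 2.0) / 5 = 3.2400
deviations (xᵢ − x̄): -0.7400, 0.9600, 0.3600, 0.6600, -1.2400
Σ(xᵢ − x̄)² = 3.5720 ⇒ m₂ = 3.5720/5 = 0.71440
Σ(xᵢ − x̄)³ = -1.0930 ⇒ m₃ = -1.0930/5 = -0.21859
m₂^(3/2) = 0.71440^(1.5) = 0.60383
g_1 = m₃ / m₂^(3/2) = -0.21859 / 0.60383 ≈ -0.3620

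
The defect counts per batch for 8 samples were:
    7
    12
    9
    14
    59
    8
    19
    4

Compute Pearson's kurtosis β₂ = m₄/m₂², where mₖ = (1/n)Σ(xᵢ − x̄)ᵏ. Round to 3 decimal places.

5.392

x̄ = 16.5000
Σ(xᵢ − x̄)² = 2214.0000 ⇒ m₂ = 276.75000
Σ(xᵢ − x̄)⁴ = 3303970.5000 ⇒ m₄ = 412996.31250
m₂² = 76590.56250
β₂ = m₄/m₂² = 412996.31250 / 76590.56250 ≈ 5.392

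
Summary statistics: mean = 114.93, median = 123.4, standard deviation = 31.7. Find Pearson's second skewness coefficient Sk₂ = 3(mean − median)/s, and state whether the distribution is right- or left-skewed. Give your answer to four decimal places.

Sk₂ = 3(114.93 − 123.4) / 31.7 = 3 × -8.4700 / 31.7
    = -25.4100 / 31.7 ≈ -0.8016
Sk₂ < 0 ⇒ mean < median ⇒ left-skewed (negative skew).

-0.8016, left-skewed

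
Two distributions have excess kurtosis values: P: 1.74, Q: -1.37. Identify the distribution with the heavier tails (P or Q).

Higher excess kurtosis ⇒ heavier tails relative to the normal distribution.
1.74 vs -1.37: the larger is 1.74, so P has heavier tails. (P is leptokurtic — heavier-than-normal tails; the other is platykurtic.)

P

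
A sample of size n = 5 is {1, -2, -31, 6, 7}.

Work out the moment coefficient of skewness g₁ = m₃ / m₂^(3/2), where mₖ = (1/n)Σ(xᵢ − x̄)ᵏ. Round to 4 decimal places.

x̄ = (1 - 2 - 31 + 6 + 7) / 5 = -3.8000
deviations (xᵢ − x̄): 4.8000, 1.8000, -27.2000, 9.8000, 10.8000
Σ(xᵢ − x̄)² = 978.8000 ⇒ m₂ = 978.8000/5 = 195.76000
Σ(xᵢ − x̄)³ = -17806.3200 ⇒ m₃ = -17806.3200/5 = -3561.26400
m₂^(3/2) = 195.76000^(1.5) = 2738.96154
g₁ = m₃ / m₂^(3/2) = -3561.26400 / 2738.96154 ≈ -1.3002

-1.3002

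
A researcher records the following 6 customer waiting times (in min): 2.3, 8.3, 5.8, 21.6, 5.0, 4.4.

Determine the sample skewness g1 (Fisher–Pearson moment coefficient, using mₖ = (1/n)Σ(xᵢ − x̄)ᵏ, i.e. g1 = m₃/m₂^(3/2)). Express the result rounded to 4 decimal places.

x̄ = (2.3 + 8.3 + 5.8 + 21.6 + 5.0 + 4.4) / 6 = 7.9000
deviations (xᵢ − x̄): -5.6000, 0.4000, -2.1000, 13.7000, -2.9000, -3.5000
Σ(xᵢ − x̄)² = 244.2800 ⇒ m₂ = 244.2800/6 = 40.71333
Σ(xᵢ − x̄)³ = 2319.2760 ⇒ m₃ = 2319.2760/6 = 386.54600
m₂^(3/2) = 40.71333^(1.5) = 259.77957
g1 = m₃ / m₂^(3/2) = 386.54600 / 259.77957 ≈ 1.4880

1.4880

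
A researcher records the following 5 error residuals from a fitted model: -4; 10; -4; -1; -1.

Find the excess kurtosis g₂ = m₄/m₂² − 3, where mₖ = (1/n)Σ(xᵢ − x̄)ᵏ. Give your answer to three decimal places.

x̄ = 0.0000
Σ(xᵢ − x̄)² = 134.0000 ⇒ m₂ = 26.80000
Σ(xᵢ − x̄)⁴ = 10514.0000 ⇒ m₄ = 2102.80000
m₂² = 718.24000
g₂ = m₄/m₂² − 3 = 2.92771 − 3 ≈ -0.072

-0.072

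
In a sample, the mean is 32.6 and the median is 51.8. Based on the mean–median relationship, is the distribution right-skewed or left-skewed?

mean − median = 32.6 − 51.8 = -19.2
mean < median ⇒ the longer tail is on the left ⇒ left-skewed (negatively skewed).

left-skewed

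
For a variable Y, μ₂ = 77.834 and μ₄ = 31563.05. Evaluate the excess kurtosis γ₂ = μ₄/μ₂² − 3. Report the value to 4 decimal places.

2.2100

μ₂² = 77.834² = 6058.13156
μ₄/μ₂² = 31563.05 / 6058.13156 = 5.21003
γ₂ = 5.21003 − 3 ≈ 2.2100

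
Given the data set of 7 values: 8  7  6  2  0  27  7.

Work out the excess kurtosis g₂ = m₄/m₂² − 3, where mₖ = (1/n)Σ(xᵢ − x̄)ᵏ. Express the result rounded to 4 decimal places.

1.2487

x̄ = 8.1429
Σ(xᵢ − x̄)² = 466.8571 ⇒ m₂ = 66.69388
Σ(xᵢ − x̄)⁴ = 132290.4606 ⇒ m₄ = 18898.63723
m₂² = 4448.07330
g₂ = m₄/m₂² − 3 = 4.24872 − 3 ≈ 1.2487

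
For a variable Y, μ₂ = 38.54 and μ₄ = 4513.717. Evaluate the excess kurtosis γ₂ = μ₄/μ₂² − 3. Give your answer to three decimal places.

0.039

μ₂² = 38.54² = 1485.33160
μ₄/μ₂² = 4513.717 / 1485.33160 = 3.03886
γ₂ = 3.03886 − 3 ≈ 0.039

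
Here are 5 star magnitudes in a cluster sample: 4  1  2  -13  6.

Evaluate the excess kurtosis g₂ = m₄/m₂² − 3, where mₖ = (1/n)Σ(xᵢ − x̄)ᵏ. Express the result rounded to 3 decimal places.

-0.050

x̄ = 0.0000
Σ(xᵢ − x̄)² = 226.0000 ⇒ m₂ = 45.20000
Σ(xᵢ − x̄)⁴ = 30130.0000 ⇒ m₄ = 6026.00000
m₂² = 2043.04000
g₂ = m₄/m₂² − 3 = 2.94953 − 3 ≈ -0.050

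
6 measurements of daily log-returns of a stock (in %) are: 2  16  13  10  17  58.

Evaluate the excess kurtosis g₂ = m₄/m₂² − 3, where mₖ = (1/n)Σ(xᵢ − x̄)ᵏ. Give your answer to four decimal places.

0.7250

x̄ = 19.3333
Σ(xᵢ − x̄)² = 1939.3333 ⇒ m₂ = 323.22222
Σ(xᵢ − x̄)⁴ = 2334974.4444 ⇒ m₄ = 389162.40741
m₂² = 104472.60494
g₂ = m₄/m₂² − 3 = 3.72502 − 3 ≈ 0.7250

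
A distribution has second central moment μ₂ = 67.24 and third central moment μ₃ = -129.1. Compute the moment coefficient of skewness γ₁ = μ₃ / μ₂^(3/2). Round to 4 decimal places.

σ = √μ₂ = √67.24 = 8.20000
σ³ = μ₂^(3/2) = 551.36800
γ₁ = μ₃/σ³ = -129.1 / 551.36800 ≈ -0.2341

-0.2341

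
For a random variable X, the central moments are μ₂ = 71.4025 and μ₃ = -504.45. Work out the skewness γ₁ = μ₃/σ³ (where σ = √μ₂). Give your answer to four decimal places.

-0.8361

σ = √μ₂ = √71.4025 = 8.45000
σ³ = μ₂^(3/2) = 603.35113
γ₁ = μ₃/σ³ = -504.45 / 603.35113 ≈ -0.8361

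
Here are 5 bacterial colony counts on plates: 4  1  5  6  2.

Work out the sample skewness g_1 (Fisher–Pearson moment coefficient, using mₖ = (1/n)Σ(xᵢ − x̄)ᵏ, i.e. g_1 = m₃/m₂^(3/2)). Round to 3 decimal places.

-0.158

x̄ = (4 + 1 + 5 + 6 + 2) / 5 = 3.6000
deviations (xᵢ − x̄): 0.4000, -2.6000, 1.4000, 2.4000, -1.6000
Σ(xᵢ − x̄)² = 17.2000 ⇒ m₂ = 17.2000/5 = 3.44000
Σ(xᵢ − x̄)³ = -5.0400 ⇒ m₃ = -5.0400/5 = -1.00800
m₂^(3/2) = 3.44000^(1.5) = 6.38025
g_1 = m₃ / m₂^(3/2) = -1.00800 / 6.38025 ≈ -0.158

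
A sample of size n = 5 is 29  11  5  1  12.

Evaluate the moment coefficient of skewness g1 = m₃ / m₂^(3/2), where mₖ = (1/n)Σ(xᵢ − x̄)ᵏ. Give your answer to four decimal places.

0.8611

x̄ = (29 + 11 + 5 + 1 + 12) / 5 = 11.6000
deviations (xᵢ − x̄): 17.4000, -0.6000, -6.6000, -10.6000, 0.4000
Σ(xᵢ − x̄)² = 459.2000 ⇒ m₂ = 459.2000/5 = 91.84000
Σ(xᵢ − x̄)³ = 3789.3600 ⇒ m₃ = 3789.3600/5 = 757.87200
m₂^(3/2) = 91.84000^(1.5) = 880.13200
g1 = m₃ / m₂^(3/2) = 757.87200 / 880.13200 ≈ 0.8611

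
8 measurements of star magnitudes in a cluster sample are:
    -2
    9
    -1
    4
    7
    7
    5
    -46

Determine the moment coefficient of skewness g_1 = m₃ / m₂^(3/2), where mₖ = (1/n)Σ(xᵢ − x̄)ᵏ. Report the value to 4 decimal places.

-2.0697

x̄ = (-2 + 9 - 1 + 4 + 7 + 7 + 5 - 46) / 8 = -2.1250
deviations (xᵢ − x̄): 0.1250, 11.1250, 1.1250, 6.1250, 9.1250, 9.1250, 7.1250, -43.8750
Σ(xᵢ − x̄)² = 2304.8750 ⇒ m₂ = 2304.8750/8 = 288.10938
Σ(xᵢ − x̄)³ = -80970.6563 ⇒ m₃ = -80970.6563/8 = -10121.33203
m₂^(3/2) = 288.10938^(1.5) = 4890.30657
g_1 = m₃ / m₂^(3/2) = -10121.33203 / 4890.30657 ≈ -2.0697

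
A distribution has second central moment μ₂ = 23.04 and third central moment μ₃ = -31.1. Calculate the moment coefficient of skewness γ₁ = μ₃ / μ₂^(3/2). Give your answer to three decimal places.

σ = √μ₂ = √23.04 = 4.80000
σ³ = μ₂^(3/2) = 110.59200
γ₁ = μ₃/σ³ = -31.1 / 110.59200 ≈ -0.281

-0.281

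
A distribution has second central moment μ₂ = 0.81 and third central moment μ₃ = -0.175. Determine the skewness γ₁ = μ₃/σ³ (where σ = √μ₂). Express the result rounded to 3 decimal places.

σ = √μ₂ = √0.81 = 0.90000
σ³ = μ₂^(3/2) = 0.72900
γ₁ = μ₃/σ³ = -0.175 / 0.72900 ≈ -0.240

-0.240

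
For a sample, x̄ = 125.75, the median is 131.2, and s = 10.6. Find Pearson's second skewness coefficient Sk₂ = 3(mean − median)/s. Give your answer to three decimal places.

Sk₂ = 3(125.75 − 131.2) / 10.6 = 3 × -5.4500 / 10.6
    = -16.3500 / 10.6 ≈ -1.542

-1.542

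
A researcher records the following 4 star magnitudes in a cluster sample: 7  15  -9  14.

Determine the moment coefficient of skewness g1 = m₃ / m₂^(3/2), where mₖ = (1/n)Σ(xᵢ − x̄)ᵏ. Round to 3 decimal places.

-0.837

x̄ = (7 + 15 - 9 + 14) / 4 = 6.7500
deviations (xᵢ − x̄): 0.2500, 8.2500, -15.7500, 7.2500
Σ(xᵢ − x̄)² = 368.7500 ⇒ m₂ = 368.7500/4 = 92.18750
Σ(xᵢ − x̄)³ = -2964.3750 ⇒ m₃ = -2964.3750/4 = -741.09375
m₂^(3/2) = 92.18750^(1.5) = 885.13203
g1 = m₃ / m₂^(3/2) = -741.09375 / 885.13203 ≈ -0.837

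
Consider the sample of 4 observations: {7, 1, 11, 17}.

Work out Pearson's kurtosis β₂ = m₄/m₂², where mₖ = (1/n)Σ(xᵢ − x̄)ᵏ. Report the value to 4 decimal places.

x̄ = 9.0000
Σ(xᵢ − x̄)² = 136.0000 ⇒ m₂ = 34.00000
Σ(xᵢ − x̄)⁴ = 8224.0000 ⇒ m₄ = 2056.00000
m₂² = 1156.00000
β₂ = m₄/m₂² = 2056.00000 / 1156.00000 ≈ 1.7785

1.7785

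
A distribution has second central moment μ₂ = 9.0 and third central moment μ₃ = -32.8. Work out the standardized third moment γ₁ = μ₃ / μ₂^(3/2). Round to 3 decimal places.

-1.215

σ = √μ₂ = √9.0 = 3.00000
σ³ = μ₂^(3/2) = 27.00000
γ₁ = μ₃/σ³ = -32.8 / 27.00000 ≈ -1.215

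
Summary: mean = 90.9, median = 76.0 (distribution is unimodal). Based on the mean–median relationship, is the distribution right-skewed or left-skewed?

right-skewed

mean − median = 90.9 − 76.0 = 14.9
mean > median ⇒ the longer tail is on the right ⇒ right-skewed (positively skewed).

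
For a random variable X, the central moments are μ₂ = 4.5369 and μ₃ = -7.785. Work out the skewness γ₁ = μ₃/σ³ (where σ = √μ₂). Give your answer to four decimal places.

σ = √μ₂ = √4.5369 = 2.13000
σ³ = μ₂^(3/2) = 9.66360
γ₁ = μ₃/σ³ = -7.785 / 9.66360 ≈ -0.8056

-0.8056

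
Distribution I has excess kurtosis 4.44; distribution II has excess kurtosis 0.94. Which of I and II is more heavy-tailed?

Higher excess kurtosis ⇒ heavier tails relative to the normal distribution.
4.44 vs 0.94: the larger is 4.44, so I has heavier tails.

I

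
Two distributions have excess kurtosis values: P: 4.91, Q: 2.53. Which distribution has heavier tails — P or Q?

P

Higher excess kurtosis ⇒ heavier tails relative to the normal distribution.
4.91 vs 2.53: the larger is 4.91, so P has heavier tails.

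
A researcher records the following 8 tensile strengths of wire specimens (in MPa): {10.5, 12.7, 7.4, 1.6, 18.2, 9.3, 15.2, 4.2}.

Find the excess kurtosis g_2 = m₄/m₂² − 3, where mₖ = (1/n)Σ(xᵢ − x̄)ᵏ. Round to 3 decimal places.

x̄ = 9.8875
Σ(xᵢ − x̄)² = 213.1688 ⇒ m₂ = 26.64609
Σ(xᵢ − x̄)⁴ = 11435.8001 ⇒ m₄ = 1429.47501
m₂² = 710.01431
g_2 = m₄/m₂² − 3 = 2.01330 − 3 ≈ -0.987

-0.987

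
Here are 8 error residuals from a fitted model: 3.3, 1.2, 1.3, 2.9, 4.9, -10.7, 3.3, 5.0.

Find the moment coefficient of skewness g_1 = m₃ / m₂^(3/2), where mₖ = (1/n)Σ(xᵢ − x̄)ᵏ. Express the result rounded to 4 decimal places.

-1.9316

x̄ = (3.3 + 1.2 + 1.3 + 2.9 + 4.9 - 10.7 + 3.3 + 5.0) / 8 = 1.4000
deviations (xᵢ − x̄): 1.9000, -0.2000, -0.1000, 1.5000, 3.5000, -12.1000, 1.9000, 3.6000
Σ(xᵢ − x̄)² = 181.1400 ⇒ m₂ = 181.1400/8 = 22.64250
Σ(xᵢ − x̄)³ = -1664.9460 ⇒ m₃ = -1664.9460/8 = -208.11825
m₂^(3/2) = 22.64250^(1.5) = 107.74238
g_1 = m₃ / m₂^(3/2) = -208.11825 / 107.74238 ≈ -1.9316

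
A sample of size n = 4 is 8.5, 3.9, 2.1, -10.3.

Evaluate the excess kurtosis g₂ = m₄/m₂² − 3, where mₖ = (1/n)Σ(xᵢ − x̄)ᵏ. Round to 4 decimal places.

-0.8919

x̄ = 1.0500
Σ(xᵢ − x̄)² = 193.5500 ⇒ m₂ = 48.38750
Σ(xᵢ − x̄)⁴ = 19742.9545 ⇒ m₄ = 4935.73863
m₂² = 2341.35016
g₂ = m₄/m₂² − 3 = 2.10807 − 3 ≈ -0.8919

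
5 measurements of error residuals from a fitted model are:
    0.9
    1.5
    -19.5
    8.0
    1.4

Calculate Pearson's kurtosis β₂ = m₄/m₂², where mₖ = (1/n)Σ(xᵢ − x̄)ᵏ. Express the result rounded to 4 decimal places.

2.9406

x̄ = -1.5400
Σ(xᵢ − x̄)² = 437.4120 ⇒ m₂ = 87.48240
Σ(xᵢ − x̄)⁴ = 112524.6615 ⇒ m₄ = 22504.93229
m₂² = 7653.17031
β₂ = m₄/m₂² = 22504.93229 / 7653.17031 ≈ 2.9406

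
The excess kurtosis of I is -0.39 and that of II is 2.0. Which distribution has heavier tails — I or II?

II

Higher excess kurtosis ⇒ heavier tails relative to the normal distribution.
-0.39 vs 2.0: the larger is 2.0, so II has heavier tails. (II is leptokurtic — heavier-than-normal tails; the other is platykurtic.)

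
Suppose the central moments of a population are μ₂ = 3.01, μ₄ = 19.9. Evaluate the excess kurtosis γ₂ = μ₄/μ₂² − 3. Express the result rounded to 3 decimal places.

-0.804

μ₂² = 3.01² = 9.06010
μ₄/μ₂² = 19.9 / 9.06010 = 2.19644
γ₂ = 2.19644 − 3 ≈ -0.804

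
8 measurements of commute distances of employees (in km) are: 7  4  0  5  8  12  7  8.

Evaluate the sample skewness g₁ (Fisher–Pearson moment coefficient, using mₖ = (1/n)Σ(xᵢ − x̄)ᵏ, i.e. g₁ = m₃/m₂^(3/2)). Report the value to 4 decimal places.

-0.3129

x̄ = (7 + 4 + 0 + 5 + 8 + 12 + 7 + 8) / 8 = 6.3750
deviations (xᵢ − x̄): 0.6250, -2.3750, -6.3750, -1.3750, 1.6250, 5.6250, 0.6250, 1.6250
Σ(xᵢ − x̄)² = 85.8750 ⇒ m₂ = 85.8750/8 = 10.73438
Σ(xᵢ − x̄)³ = -88.0313 ⇒ m₃ = -88.0313/8 = -11.00391
m₂^(3/2) = 10.73438^(1.5) = 35.16942
g₁ = m₃ / m₂^(3/2) = -11.00391 / 35.16942 ≈ -0.3129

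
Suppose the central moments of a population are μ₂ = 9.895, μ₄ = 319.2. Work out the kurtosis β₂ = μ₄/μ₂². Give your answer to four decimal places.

3.2601

μ₂² = 9.895² = 97.91103
μ₄/μ₂² = 319.2 / 97.91103 = 3.26010
β₂ ≈ 3.2601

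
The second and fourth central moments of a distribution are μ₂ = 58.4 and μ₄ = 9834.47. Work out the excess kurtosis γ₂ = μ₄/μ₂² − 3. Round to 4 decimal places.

μ₂² = 58.4² = 3410.56000
μ₄/μ₂² = 9834.47 / 3410.56000 = 2.88354
γ₂ = 2.88354 − 3 ≈ -0.1165

-0.1165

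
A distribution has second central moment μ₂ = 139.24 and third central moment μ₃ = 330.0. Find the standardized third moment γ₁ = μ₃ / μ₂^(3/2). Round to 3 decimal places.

0.201

σ = √μ₂ = √139.24 = 11.80000
σ³ = μ₂^(3/2) = 1643.03200
γ₁ = μ₃/σ³ = 330.0 / 1643.03200 ≈ 0.201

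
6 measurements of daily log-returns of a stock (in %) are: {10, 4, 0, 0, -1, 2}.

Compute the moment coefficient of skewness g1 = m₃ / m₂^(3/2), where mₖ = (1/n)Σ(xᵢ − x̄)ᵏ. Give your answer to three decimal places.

1.127

x̄ = (10 + 4 + 0 + 0 - 1 + 2) / 6 = 2.5000
deviations (xᵢ − x̄): 7.5000, 1.5000, -2.5000, -2.5000, -3.5000, -0.5000
Σ(xᵢ − x̄)² = 83.5000 ⇒ m₂ = 83.5000/6 = 13.91667
Σ(xᵢ − x̄)³ = 351.0000 ⇒ m₃ = 351.0000/6 = 58.50000
m₂^(3/2) = 13.91667^(1.5) = 51.91619
g1 = m₃ / m₂^(3/2) = 58.50000 / 51.91619 ≈ 1.127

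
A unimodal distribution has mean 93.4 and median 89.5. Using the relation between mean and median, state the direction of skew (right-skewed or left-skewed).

mean − median = 93.4 − 89.5 = 3.9
mean > median ⇒ the longer tail is on the right ⇒ right-skewed (positively skewed).

right-skewed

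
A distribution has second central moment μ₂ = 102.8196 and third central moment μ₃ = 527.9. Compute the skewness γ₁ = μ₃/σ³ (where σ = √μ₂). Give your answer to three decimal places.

0.506

σ = √μ₂ = √102.8196 = 10.14000
σ³ = μ₂^(3/2) = 1042.59074
γ₁ = μ₃/σ³ = 527.9 / 1042.59074 ≈ 0.506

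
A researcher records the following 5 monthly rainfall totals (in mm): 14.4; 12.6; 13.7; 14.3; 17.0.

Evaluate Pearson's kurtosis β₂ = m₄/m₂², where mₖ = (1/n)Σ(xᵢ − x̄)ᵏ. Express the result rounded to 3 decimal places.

x̄ = 14.4000
Σ(xᵢ − x̄)² = 10.5000 ⇒ m₂ = 2.10000
Σ(xᵢ − x̄)⁴ = 56.4354 ⇒ m₄ = 11.28708
m₂² = 4.41000
β₂ = m₄/m₂² = 11.28708 / 4.41000 ≈ 2.559

2.559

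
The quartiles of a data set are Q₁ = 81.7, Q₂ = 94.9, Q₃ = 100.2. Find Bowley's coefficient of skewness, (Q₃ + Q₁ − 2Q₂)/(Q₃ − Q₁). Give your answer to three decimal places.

numerator: Q₃ + Q₁ − 2Q₂ = 100.2 + 81.7 − 2×94.9 = -7.9000
denominator: Q₃ − Q₁ = 100.2 − 81.7 = 18.5000
Bowley skewness = -7.9000 / 18.5000 ≈ -0.427

-0.427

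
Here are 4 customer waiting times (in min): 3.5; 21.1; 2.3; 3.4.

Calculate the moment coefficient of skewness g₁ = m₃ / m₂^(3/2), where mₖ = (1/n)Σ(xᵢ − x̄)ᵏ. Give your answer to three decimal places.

1.142

x̄ = (3.5 + 21.1 + 2.3 + 3.4) / 4 = 7.5750
deviations (xᵢ − x̄): -4.0750, 13.5250, -5.2750, -4.1750
Σ(xᵢ − x̄)² = 244.7875 ⇒ m₂ = 244.7875/4 = 61.19688
Σ(xᵢ − x̄)³ = 2186.8481 ⇒ m₃ = 2186.8481/4 = 546.71203
m₂^(3/2) = 61.19688^(1.5) = 478.73355
g₁ = m₃ / m₂^(3/2) = 546.71203 / 478.73355 ≈ 1.142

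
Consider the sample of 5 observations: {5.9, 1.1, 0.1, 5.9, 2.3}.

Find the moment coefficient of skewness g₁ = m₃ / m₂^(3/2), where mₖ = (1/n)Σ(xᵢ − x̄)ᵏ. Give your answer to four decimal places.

x̄ = (5.9 + 1.1 + 0.1 + 5.9 + 2.3) / 5 = 3.0600
deviations (xᵢ − x̄): 2.8400, -1.9600, -2.9600, 2.8400, -0.7600
Σ(xᵢ − x̄)² = 29.3120 ⇒ m₂ = 29.3120/5 = 5.86240
Σ(xᵢ − x̄)³ = 11.9098 ⇒ m₃ = 11.9098/5 = 2.38195
m₂^(3/2) = 5.86240^(1.5) = 14.19427
g₁ = m₃ / m₂^(3/2) = 2.38195 / 14.19427 ≈ 0.1678

0.1678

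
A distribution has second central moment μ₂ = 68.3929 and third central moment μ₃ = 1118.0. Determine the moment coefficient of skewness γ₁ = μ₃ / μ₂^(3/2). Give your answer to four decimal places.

1.9766

σ = √μ₂ = √68.3929 = 8.27000
σ³ = μ₂^(3/2) = 565.60928
γ₁ = μ₃/σ³ = 1118.0 / 565.60928 ≈ 1.9766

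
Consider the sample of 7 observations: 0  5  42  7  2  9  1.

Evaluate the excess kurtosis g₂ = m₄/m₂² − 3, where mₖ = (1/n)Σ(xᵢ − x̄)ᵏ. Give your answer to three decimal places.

x̄ = 9.4286
Σ(xᵢ − x̄)² = 1301.7143 ⇒ m₂ = 185.95918
Σ(xᵢ − x̄)⁴ = 1141918.8222 ⇒ m₄ = 163131.26031
m₂² = 34580.81799
g₂ = m₄/m₂² − 3 = 4.71739 − 3 ≈ 1.717

1.717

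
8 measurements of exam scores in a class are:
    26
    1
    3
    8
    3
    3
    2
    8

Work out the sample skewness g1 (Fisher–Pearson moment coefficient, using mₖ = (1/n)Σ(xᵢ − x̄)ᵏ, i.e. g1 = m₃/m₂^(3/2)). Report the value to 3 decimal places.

x̄ = (26 + 1 + 3 + 8 + 3 + 3 + 2 + 8) / 8 = 6.7500
deviations (xᵢ − x̄): 19.2500, -5.7500, -3.7500, 1.2500, -3.7500, -3.7500, -4.7500, 1.2500
Σ(xᵢ − x̄)² = 471.5000 ⇒ m₂ = 471.5000/8 = 58.93750
Σ(xᵢ − x̄)³ = 6681.7500 ⇒ m₃ = 6681.7500/8 = 835.21875
m₂^(3/2) = 58.93750^(1.5) = 452.46768
g1 = m₃ / m₂^(3/2) = 835.21875 / 452.46768 ≈ 1.846

1.846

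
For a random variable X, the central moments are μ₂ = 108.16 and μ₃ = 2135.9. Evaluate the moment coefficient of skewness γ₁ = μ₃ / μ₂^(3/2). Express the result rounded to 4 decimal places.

σ = √μ₂ = √108.16 = 10.40000
σ³ = μ₂^(3/2) = 1124.86400
γ₁ = μ₃/σ³ = 2135.9 / 1124.86400 ≈ 1.8988

1.8988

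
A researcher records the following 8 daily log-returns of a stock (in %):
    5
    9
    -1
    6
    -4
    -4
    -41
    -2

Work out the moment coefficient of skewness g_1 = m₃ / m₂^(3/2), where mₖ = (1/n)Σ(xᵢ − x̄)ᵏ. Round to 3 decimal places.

x̄ = (5 + 9 - 1 + 6 - 4 - 4 - 41 - 2) / 8 = -4.0000
deviations (xᵢ − x̄): 9.0000, 13.0000, 3.0000, 10.0000, 0.0000, 0.0000, -37.0000, 2.0000
Σ(xᵢ − x̄)² = 1732.0000 ⇒ m₂ = 1732.0000/8 = 216.50000
Σ(xᵢ − x̄)³ = -46692.0000 ⇒ m₃ = -46692.0000/8 = -5836.50000
m₂^(3/2) = 216.50000^(1.5) = 3185.56779
g_1 = m₃ / m₂^(3/2) = -5836.50000 / 3185.56779 ≈ -1.832

-1.832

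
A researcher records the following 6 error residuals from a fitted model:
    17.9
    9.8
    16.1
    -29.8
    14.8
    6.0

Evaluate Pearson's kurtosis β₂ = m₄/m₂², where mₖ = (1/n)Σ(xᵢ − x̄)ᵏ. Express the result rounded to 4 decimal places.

x̄ = 5.8000
Σ(xᵢ − x̄)² = 1616.9000 ⇒ m₂ = 269.48333
Σ(xᵢ − x̄)⁴ = 1645709.3474 ⇒ m₄ = 274284.89123
m₂² = 72621.26694
β₂ = m₄/m₂² = 274284.89123 / 72621.26694 ≈ 3.7769

3.7769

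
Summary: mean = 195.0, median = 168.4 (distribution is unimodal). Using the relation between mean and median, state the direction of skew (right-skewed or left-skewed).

right-skewed

mean − median = 195.0 − 168.4 = 26.6
mean > median ⇒ the longer tail is on the right ⇒ right-skewed (positively skewed).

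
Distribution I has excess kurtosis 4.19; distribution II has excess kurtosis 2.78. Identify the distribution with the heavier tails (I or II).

Higher excess kurtosis ⇒ heavier tails relative to the normal distribution.
4.19 vs 2.78: the larger is 4.19, so I has heavier tails.

I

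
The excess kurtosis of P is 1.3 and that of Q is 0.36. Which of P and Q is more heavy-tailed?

Higher excess kurtosis ⇒ heavier tails relative to the normal distribution.
1.3 vs 0.36: the larger is 1.3, so P has heavier tails.

P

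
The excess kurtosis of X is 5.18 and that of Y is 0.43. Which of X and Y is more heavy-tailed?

X

Higher excess kurtosis ⇒ heavier tails relative to the normal distribution.
5.18 vs 0.43: the larger is 5.18, so X has heavier tails.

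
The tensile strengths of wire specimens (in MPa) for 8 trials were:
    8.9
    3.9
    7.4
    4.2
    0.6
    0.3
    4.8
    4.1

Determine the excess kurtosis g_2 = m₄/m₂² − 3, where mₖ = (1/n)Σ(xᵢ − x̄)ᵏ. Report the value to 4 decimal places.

-0.8762

x̄ = 4.2750
Σ(xᵢ − x̄)² = 60.9150 ⇒ m₂ = 7.61438
Σ(xᵢ − x̄)⁴ = 985.0846 ⇒ m₄ = 123.13558
m₂² = 57.97871
g_2 = m₄/m₂² − 3 = 2.12381 − 3 ≈ -0.8762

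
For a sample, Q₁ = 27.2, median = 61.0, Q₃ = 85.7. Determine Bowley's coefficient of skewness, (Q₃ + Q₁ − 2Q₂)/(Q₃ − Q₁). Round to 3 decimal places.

-0.156

numerator: Q₃ + Q₁ − 2Q₂ = 85.7 + 27.2 − 2×61.0 = -9.1000
denominator: Q₃ − Q₁ = 85.7 − 27.2 = 58.5000
Bowley skewness = -9.1000 / 58.5000 ≈ -0.156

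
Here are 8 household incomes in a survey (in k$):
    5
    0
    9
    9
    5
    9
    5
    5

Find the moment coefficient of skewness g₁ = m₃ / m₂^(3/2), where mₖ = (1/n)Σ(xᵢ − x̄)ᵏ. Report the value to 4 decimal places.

-0.5891

x̄ = (5 + 0 + 9 + 9 + 5 + 9 + 5 + 5) / 8 = 5.8750
deviations (xᵢ − x̄): -0.8750, -5.8750, 3.1250, 3.1250, -0.8750, 3.1250, -0.8750, -0.8750
Σ(xᵢ − x̄)² = 66.8750 ⇒ m₂ = 66.8750/8 = 8.35938
Σ(xᵢ − x̄)³ = -113.9063 ⇒ m₃ = -113.9063/8 = -14.23828
m₂^(3/2) = 8.35938^(1.5) = 24.16911
g₁ = m₃ / m₂^(3/2) = -14.23828 / 24.16911 ≈ -0.5891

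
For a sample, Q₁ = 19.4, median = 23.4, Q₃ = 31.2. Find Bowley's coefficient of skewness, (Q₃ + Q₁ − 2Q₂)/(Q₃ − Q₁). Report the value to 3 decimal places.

0.322

numerator: Q₃ + Q₁ − 2Q₂ = 31.2 + 19.4 − 2×23.4 = 3.8000
denominator: Q₃ − Q₁ = 31.2 − 19.4 = 11.8000
Bowley skewness = 3.8000 / 11.8000 ≈ 0.322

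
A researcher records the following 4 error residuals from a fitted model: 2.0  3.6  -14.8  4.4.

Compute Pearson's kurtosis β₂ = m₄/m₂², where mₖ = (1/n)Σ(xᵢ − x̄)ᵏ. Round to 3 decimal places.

2.300

x̄ = -1.2000
Σ(xᵢ − x̄)² = 249.6000 ⇒ m₂ = 62.40000
Σ(xᵢ − x̄)⁴ = 35829.3504 ⇒ m₄ = 8957.33760
m₂² = 3893.76000
β₂ = m₄/m₂² = 8957.33760 / 3893.76000 ≈ 2.300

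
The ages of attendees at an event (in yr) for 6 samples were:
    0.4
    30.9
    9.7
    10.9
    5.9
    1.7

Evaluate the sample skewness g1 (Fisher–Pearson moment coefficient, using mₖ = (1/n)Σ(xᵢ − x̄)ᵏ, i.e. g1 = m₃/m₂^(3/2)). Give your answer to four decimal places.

x̄ = (0.4 + 30.9 + 9.7 + 10.9 + 5.9 + 1.7) / 6 = 9.9167
deviations (xᵢ − x̄): -9.5167, 20.9833, -0.2167, 0.9833, -4.0167, -8.2167
Σ(xᵢ − x̄)² = 615.5283 ⇒ m₂ = 615.5283/6 = 102.58806
Σ(xᵢ − x̄)³ = 7758.4726 ⇒ m₃ = 7758.4726/6 = 1293.07876
m₂^(3/2) = 102.58806^(1.5) = 1039.07094
g1 = m₃ / m₂^(3/2) = 1293.07876 / 1039.07094 ≈ 1.2445

1.2445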